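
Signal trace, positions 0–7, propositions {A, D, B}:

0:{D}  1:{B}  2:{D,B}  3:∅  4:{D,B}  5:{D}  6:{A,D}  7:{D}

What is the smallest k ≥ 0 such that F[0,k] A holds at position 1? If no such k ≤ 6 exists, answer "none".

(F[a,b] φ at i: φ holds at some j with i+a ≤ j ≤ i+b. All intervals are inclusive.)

5

Scan j = 1,2,… for A:
  j=1: fails
  j=2: fails
  j=3: fails
  j=4: fails
  j=5: fails
  j=6: holds
First hit at j=6, so smallest k = 6-1 = 5.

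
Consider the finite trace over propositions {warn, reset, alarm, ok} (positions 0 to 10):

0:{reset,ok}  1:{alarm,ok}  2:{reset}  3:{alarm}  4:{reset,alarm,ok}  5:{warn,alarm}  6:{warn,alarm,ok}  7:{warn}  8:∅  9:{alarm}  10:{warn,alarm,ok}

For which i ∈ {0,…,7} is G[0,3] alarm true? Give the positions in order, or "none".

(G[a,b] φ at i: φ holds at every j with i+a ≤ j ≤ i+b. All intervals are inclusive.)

Evaluate at each i in [0,7]:
  i=0: ✗ (fails at j=0)
  i=1: ✗ (fails at j=2)
  i=2: ✗ (fails at j=2)
  i=3: ✓ (all of [3,6])
  i=4: ✗ (fails at j=7)
  i=5: ✗ (fails at j=7)
  i=6: ✗ (fails at j=7)
  i=7: ✗ (fails at j=7)

3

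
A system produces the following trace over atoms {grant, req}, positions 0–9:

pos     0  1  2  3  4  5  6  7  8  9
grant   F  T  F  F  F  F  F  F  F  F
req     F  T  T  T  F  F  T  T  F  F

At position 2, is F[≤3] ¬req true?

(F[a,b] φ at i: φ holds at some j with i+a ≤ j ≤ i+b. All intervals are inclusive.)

Check ¬req at each j in [2,5]:
  j=2: false
  j=3: false
  j=4: true
  j=5: true
Found at j=4 → formula holds.

True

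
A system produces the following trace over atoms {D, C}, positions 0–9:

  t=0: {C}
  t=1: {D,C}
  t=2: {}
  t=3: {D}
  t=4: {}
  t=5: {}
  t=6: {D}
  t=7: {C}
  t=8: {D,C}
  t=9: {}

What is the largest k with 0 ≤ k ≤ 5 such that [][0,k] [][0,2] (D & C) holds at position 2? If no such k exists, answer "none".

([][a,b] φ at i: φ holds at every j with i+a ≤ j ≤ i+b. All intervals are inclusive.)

none

[][0,2] (D & C) must hold from j=2 onward; find where it first fails.
  j=2: fails → no k works.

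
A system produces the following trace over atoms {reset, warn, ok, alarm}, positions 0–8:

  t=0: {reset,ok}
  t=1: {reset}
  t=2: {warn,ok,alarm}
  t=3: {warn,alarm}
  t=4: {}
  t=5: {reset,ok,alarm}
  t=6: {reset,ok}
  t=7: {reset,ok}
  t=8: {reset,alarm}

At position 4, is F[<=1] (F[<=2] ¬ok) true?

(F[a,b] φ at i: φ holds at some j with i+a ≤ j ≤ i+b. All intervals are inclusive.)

Yes

Check F[<=2] ¬ok at each j in [4,5]:
  j=4: holds (witness at 4)
  j=5: fails (none in [5,7])
Found at j=4 → formula holds.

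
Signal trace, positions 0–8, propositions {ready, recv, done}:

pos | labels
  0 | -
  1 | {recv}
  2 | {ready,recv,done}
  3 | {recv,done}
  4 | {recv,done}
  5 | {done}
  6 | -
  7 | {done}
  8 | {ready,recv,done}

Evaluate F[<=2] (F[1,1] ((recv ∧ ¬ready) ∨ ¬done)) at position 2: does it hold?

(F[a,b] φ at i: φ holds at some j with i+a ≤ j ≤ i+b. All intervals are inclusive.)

Holds

Check F[1,1] ((recv ∧ ¬ready) ∨ ¬done) at each j in [2,4]:
  j=2: holds (witness at 3)
  j=3: holds (witness at 4)
  j=4: fails (none in [5,5])
Found at j=2 → formula holds.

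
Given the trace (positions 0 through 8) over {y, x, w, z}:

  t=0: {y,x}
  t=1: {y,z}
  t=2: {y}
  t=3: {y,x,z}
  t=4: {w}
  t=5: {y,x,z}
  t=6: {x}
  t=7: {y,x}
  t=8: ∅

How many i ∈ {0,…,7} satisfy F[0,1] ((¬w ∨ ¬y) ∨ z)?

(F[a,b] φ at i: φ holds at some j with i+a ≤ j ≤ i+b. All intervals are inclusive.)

Evaluate at each i in [0,7]:
  i=0: ✓ (witness j=0)
  i=1: ✓ (witness j=1)
  i=2: ✓ (witness j=2)
  i=3: ✓ (witness j=3)
  i=4: ✓ (witness j=4)
  i=5: ✓ (witness j=5)
  i=6: ✓ (witness j=6)
  i=7: ✓ (witness j=7)
Positions where it holds: {0, 1, 2, 3, 4, 5, 6, 7} → 8.

8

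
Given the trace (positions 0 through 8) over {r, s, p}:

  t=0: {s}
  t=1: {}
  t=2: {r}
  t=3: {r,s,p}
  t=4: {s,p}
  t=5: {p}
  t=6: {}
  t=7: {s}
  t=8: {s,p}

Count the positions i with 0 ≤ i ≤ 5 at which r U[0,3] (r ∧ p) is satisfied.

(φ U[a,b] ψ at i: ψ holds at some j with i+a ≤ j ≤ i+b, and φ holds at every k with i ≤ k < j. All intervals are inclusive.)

Evaluate at each i in [0,5]:
  i=0: ✗ (lhs fails at k=0 before rhs at j=3)
  i=1: ✗ (lhs fails at k=1 before rhs at j=3)
  i=2: ✓ (rhs at j=3; lhs holds on [2,2])
  i=3: ✓ (rhs at j=3)
  i=4: ✗ (no rhs in [4,7])
  i=5: ✗ (no rhs in [5,8])
Positions where it holds: {2, 3} → 2.

2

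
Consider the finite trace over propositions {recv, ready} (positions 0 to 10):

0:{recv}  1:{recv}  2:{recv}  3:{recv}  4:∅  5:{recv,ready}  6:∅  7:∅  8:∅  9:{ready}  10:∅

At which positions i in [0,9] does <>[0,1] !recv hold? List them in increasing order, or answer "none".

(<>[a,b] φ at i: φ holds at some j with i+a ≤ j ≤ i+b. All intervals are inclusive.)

Evaluate at each i in [0,9]:
  i=0: ✗ (none in [0,1])
  i=1: ✗ (none in [1,2])
  i=2: ✗ (none in [2,3])
  i=3: ✓ (witness j=4)
  i=4: ✓ (witness j=4)
  i=5: ✓ (witness j=6)
  i=6: ✓ (witness j=6)
  i=7: ✓ (witness j=7)
  i=8: ✓ (witness j=8)
  i=9: ✓ (witness j=9)

3, 4, 5, 6, 7, 8, 9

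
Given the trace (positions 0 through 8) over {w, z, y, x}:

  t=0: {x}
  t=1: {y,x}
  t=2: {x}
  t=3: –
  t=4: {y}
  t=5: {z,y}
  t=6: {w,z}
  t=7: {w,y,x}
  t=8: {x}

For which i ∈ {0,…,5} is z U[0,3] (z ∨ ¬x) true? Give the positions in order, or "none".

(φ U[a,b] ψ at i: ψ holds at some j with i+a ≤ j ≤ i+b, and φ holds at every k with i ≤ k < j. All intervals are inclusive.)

Evaluate at each i in [0,5]:
  i=0: ✗ (lhs fails at k=0 before rhs at j=3)
  i=1: ✗ (lhs fails at k=1 before rhs at j=3)
  i=2: ✗ (lhs fails at k=2 before rhs at j=3)
  i=3: ✓ (rhs at j=3)
  i=4: ✓ (rhs at j=4)
  i=5: ✓ (rhs at j=5)

3, 4, 5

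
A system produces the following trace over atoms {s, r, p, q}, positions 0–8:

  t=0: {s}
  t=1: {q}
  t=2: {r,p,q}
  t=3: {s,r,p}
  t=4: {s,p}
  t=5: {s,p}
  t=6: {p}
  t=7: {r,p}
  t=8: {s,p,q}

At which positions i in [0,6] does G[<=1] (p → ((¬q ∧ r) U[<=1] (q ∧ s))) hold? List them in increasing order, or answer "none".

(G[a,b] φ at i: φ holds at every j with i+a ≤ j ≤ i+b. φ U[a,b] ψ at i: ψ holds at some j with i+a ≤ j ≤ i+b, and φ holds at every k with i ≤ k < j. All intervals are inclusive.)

0

Evaluate at each i in [0,6]:
  i=0: ✓ (all of [0,1])
  i=1: ✗ (fails at j=2)
  i=2: ✗ (fails at j=2)
  i=3: ✗ (fails at j=3)
  i=4: ✗ (fails at j=4)
  i=5: ✗ (fails at j=5)
  i=6: ✗ (fails at j=6)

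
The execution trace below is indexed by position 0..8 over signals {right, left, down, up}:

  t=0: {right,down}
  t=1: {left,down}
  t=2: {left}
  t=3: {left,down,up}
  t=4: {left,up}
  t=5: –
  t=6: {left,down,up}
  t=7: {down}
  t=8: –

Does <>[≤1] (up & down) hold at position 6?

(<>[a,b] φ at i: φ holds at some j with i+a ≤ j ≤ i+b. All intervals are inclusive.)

Yes

Check (up & down) at each j in [6,7]:
  j=6: true
  j=7: false
Found at j=6 → formula holds.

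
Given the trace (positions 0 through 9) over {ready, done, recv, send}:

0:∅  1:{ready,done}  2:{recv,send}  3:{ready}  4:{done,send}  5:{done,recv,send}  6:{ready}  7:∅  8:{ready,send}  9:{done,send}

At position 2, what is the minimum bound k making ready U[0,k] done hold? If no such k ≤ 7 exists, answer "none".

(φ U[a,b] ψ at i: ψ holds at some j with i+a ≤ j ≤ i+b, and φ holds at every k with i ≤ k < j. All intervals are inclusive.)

Need earliest j ≥ 2 with done, and ready at every k in [2,j-1].
  j=2: rhs fails.
  j=3: rhs fails.
  j=4: rhs holds but lhs fails at k=2.
  j=5: rhs holds but lhs fails at k=2.
  j=6: rhs fails.
  j=7: rhs fails.
  j=8: rhs fails.
  j=9: rhs holds but lhs fails at k=2.
No witness within the range → none.

none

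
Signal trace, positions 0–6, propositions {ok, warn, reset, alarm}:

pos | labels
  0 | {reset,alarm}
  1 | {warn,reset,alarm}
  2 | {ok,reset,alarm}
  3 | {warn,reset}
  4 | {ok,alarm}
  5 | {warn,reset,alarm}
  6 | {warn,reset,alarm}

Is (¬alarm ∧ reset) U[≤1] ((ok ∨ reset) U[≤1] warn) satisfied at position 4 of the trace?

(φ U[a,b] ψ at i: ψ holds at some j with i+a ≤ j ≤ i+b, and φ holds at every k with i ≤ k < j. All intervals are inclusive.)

Need some j in [4,5] with ((ok ∨ reset) U[≤1] warn), and (¬alarm ∧ reset) at every k in [4,j-1].
  j=4: ((ok ∨ reset) U[≤1] warn) holds; no prefix to check → satisfied.

Yes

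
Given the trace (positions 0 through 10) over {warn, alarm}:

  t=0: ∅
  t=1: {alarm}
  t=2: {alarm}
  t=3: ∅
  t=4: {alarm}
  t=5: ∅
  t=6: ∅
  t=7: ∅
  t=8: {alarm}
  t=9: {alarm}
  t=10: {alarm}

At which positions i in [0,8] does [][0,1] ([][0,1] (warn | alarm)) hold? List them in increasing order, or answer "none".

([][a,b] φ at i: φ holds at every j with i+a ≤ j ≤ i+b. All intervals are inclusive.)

Evaluate at each i in [0,8]:
  i=0: ✗ (fails at j=0)
  i=1: ✗ (fails at j=2)
  i=2: ✗ (fails at j=2)
  i=3: ✗ (fails at j=3)
  i=4: ✗ (fails at j=4)
  i=5: ✗ (fails at j=5)
  i=6: ✗ (fails at j=6)
  i=7: ✗ (fails at j=7)
  i=8: ✓ (all of [8,9])

8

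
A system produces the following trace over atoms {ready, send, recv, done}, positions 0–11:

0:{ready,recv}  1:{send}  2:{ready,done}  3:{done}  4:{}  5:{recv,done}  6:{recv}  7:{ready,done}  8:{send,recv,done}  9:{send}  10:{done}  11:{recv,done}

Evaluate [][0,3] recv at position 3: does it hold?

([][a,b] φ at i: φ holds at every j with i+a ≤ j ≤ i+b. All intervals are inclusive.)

False

Check recv at every j in [3,6]:
  j=3: false
  j=4: false
  j=5: true
  j=6: true
Fails at j=3 → formula fails.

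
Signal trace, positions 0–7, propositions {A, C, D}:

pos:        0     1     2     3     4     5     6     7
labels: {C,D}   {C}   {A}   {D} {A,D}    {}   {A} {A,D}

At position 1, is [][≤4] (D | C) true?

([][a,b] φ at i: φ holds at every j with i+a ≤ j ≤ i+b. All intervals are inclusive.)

No

Check (D | C) at every j in [1,5]:
  j=1: true
  j=2: false
  j=3: true
  j=4: true
  j=5: false
Fails at j=2 → formula fails.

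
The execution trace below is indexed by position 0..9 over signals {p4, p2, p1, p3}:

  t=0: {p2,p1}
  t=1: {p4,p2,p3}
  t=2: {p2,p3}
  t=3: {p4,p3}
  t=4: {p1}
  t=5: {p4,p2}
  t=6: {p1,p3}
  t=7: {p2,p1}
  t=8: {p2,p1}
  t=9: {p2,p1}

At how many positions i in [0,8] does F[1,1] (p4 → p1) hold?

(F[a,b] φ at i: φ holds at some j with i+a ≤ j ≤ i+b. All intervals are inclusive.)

Evaluate at each i in [0,8]:
  i=0: ✗ (none in [1,1])
  i=1: ✓ (witness j=2)
  i=2: ✗ (none in [3,3])
  i=3: ✓ (witness j=4)
  i=4: ✗ (none in [5,5])
  i=5: ✓ (witness j=6)
  i=6: ✓ (witness j=7)
  i=7: ✓ (witness j=8)
  i=8: ✓ (witness j=9)
Positions where it holds: {1, 3, 5, 6, 7, 8} → 6.

6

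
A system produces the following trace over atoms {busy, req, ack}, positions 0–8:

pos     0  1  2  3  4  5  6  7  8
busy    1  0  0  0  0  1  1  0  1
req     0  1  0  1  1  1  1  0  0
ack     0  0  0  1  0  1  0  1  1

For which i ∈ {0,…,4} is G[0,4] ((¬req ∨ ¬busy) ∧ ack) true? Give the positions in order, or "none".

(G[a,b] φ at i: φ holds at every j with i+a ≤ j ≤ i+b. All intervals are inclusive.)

none

Evaluate at each i in [0,4]:
  i=0: ✗ (fails at j=0)
  i=1: ✗ (fails at j=1)
  i=2: ✗ (fails at j=2)
  i=3: ✗ (fails at j=4)
  i=4: ✗ (fails at j=4)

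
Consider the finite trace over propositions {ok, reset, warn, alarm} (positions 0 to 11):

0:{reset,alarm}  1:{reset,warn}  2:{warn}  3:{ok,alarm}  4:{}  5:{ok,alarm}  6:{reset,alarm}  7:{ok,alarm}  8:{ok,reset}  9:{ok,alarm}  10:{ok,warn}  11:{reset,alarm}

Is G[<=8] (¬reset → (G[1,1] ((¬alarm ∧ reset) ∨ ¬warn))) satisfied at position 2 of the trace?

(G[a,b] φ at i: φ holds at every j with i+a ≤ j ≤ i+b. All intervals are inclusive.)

No

Check (¬reset → (G[1,1] ((¬alarm ∧ reset) ∨ ¬warn))) at every j in [2,10]:
  j=2: antecedent true; consequent holds on [3,3] → ✓
  j=3: antecedent true; consequent holds on [4,4] → ✓
  j=4: antecedent true; consequent holds on [5,5] → ✓
  j=5: antecedent true; consequent holds on [6,6] → ✓
  j=6: antecedent false → ✓
  j=7: antecedent true; consequent holds on [8,8] → ✓
  j=8: antecedent false → ✓
  j=9: antecedent true; consequent fails at 10 → ✗
  j=10: antecedent true; consequent holds on [11,11] → ✓
Fails at j=9 → formula fails.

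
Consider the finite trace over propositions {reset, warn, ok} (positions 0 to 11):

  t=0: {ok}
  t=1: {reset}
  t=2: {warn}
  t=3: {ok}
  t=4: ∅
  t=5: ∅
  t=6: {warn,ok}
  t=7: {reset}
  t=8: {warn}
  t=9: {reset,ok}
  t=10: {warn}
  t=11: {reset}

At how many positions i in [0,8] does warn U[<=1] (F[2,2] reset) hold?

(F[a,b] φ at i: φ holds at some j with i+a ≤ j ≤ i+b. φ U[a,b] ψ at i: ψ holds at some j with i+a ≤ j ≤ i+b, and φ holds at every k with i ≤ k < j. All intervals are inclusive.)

Evaluate at each i in [0,8]:
  i=0: ✗ (no rhs in [0,1])
  i=1: ✗ (no rhs in [1,2])
  i=2: ✗ (no rhs in [2,3])
  i=3: ✗ (no rhs in [3,4])
  i=4: ✗ (lhs fails at k=4 before rhs at j=5)
  i=5: ✓ (rhs at j=5)
  i=6: ✓ (rhs at j=7; lhs holds on [6,6])
  i=7: ✓ (rhs at j=7)
  i=8: ✓ (rhs at j=9; lhs holds on [8,8])
Positions where it holds: {5, 6, 7, 8} → 4.

4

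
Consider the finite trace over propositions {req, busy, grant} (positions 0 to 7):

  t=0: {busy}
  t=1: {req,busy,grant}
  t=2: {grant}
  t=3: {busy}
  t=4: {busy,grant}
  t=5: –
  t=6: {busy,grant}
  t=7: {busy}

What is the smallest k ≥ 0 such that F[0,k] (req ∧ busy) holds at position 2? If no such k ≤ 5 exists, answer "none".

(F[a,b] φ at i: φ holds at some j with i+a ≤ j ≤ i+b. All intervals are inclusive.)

Scan j = 2,3,… for (req ∧ busy):
  j=2: fails
  j=3: fails
  j=4: fails
  j=5: fails
  j=6: fails
  j=7: fails
No j in [2,7] satisfies it → none.

none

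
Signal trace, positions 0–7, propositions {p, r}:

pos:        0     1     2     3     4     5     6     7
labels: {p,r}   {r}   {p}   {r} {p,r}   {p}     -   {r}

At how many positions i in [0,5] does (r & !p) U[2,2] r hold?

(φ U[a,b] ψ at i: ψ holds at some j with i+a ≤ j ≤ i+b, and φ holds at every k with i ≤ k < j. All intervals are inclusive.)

Evaluate at each i in [0,5]:
  i=0: ✗ (no rhs in [2,2])
  i=1: ✗ (lhs fails at k=2 before rhs at j=3)
  i=2: ✗ (lhs fails at k=2 before rhs at j=4)
  i=3: ✗ (no rhs in [5,5])
  i=4: ✗ (no rhs in [6,6])
  i=5: ✗ (lhs fails at k=5 before rhs at j=7)
Positions where it holds: {} → 0.

0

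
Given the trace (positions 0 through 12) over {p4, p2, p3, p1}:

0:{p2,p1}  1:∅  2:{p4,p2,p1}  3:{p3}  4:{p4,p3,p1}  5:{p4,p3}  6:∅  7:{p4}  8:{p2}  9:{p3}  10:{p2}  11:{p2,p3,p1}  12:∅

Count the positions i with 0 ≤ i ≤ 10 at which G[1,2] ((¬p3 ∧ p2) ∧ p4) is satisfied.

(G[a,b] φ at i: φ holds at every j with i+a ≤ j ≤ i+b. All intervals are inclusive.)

0

Evaluate at each i in [0,10]:
  i=0: ✗ (fails at j=1)
  i=1: ✗ (fails at j=3)
  i=2: ✗ (fails at j=3)
  i=3: ✗ (fails at j=4)
  i=4: ✗ (fails at j=5)
  i=5: ✗ (fails at j=6)
  i=6: ✗ (fails at j=7)
  i=7: ✗ (fails at j=8)
  i=8: ✗ (fails at j=9)
  i=9: ✗ (fails at j=10)
  i=10: ✗ (fails at j=11)
Positions where it holds: {} → 0.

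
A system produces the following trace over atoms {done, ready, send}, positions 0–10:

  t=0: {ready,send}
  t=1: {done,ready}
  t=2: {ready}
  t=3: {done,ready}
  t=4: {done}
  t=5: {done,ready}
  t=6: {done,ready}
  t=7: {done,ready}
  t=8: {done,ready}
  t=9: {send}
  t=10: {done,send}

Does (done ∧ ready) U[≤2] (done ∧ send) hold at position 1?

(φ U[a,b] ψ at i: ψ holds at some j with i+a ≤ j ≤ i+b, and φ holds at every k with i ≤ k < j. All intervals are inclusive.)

No

Need some j in [1,3] with (done ∧ send), and (done ∧ ready) at every k in [1,j-1].
  j=1: (done ∧ send) false.
  j=2: (done ∧ send) false.
  j=3: (done ∧ send) false.
No j in the window works → until fails.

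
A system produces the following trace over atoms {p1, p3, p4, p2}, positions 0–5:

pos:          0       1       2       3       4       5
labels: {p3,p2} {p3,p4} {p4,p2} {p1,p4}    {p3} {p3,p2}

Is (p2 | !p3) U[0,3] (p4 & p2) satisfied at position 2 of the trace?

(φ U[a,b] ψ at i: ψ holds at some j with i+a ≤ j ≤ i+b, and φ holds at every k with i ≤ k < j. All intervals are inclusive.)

Need some j in [2,5] with (p4 & p2), and (p2 | !p3) at every k in [2,j-1].
  j=2: (p4 & p2) holds; no prefix to check → satisfied.

Yes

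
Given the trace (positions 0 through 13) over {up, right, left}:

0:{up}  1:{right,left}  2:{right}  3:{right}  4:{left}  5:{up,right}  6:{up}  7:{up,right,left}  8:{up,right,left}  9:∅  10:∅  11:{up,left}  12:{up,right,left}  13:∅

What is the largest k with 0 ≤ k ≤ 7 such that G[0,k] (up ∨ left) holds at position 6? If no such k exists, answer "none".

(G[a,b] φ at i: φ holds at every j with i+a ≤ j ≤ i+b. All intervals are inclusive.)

2

(up ∨ left) must hold from j=6 onward; find where it first fails.
  j=6: holds
  j=7: holds
  j=8: holds
  j=9: fails
Holds on [6,8], so largest k = 2.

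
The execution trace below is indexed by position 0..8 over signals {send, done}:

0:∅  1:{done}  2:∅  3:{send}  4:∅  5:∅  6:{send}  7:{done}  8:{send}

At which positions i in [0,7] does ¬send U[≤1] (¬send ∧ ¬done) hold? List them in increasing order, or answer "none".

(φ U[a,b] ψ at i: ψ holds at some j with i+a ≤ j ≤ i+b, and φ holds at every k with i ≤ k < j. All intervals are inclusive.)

0, 1, 2, 4, 5

Evaluate at each i in [0,7]:
  i=0: ✓ (rhs at j=0)
  i=1: ✓ (rhs at j=2; lhs holds on [1,1])
  i=2: ✓ (rhs at j=2)
  i=3: ✗ (lhs fails at k=3 before rhs at j=4)
  i=4: ✓ (rhs at j=4)
  i=5: ✓ (rhs at j=5)
  i=6: ✗ (no rhs in [6,7])
  i=7: ✗ (no rhs in [7,8])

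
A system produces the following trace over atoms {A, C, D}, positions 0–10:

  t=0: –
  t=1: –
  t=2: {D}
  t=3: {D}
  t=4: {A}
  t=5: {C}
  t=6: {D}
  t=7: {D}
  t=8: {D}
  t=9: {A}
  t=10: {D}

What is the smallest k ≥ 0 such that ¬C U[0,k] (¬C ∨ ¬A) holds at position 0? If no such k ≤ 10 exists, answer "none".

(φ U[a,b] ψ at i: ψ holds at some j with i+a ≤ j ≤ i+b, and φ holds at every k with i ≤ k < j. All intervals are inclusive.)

0

Need earliest j ≥ 0 with (¬C ∨ ¬A), and ¬C at every k in [0,j-1].
  j=0: rhs holds (empty prefix). k = 0.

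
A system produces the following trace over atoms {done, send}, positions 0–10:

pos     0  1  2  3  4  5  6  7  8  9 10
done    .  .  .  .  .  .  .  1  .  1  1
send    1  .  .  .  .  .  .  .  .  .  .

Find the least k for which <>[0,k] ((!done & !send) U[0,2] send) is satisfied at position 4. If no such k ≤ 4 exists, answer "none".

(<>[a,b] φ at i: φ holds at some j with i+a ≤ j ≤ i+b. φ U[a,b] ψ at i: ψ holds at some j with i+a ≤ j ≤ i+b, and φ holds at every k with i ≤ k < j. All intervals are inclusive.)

Scan j = 4,5,… for ((!done & !send) U[0,2] send):
  j=4: fails
  j=5: fails
  j=6: fails
  j=7: fails
  j=8: fails
No j in [4,8] satisfies it → none.

none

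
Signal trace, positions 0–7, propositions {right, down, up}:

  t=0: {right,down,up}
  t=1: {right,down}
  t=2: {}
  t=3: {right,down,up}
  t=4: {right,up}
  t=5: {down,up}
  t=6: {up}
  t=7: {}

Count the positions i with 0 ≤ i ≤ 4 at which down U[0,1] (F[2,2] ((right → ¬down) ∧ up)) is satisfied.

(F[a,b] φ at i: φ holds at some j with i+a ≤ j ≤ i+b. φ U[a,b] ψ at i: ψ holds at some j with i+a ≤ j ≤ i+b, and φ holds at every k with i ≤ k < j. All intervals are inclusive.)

4

Evaluate at each i in [0,4]:
  i=0: ✗ (no rhs in [0,1])
  i=1: ✓ (rhs at j=2; lhs holds on [1,1])
  i=2: ✓ (rhs at j=2)
  i=3: ✓ (rhs at j=3)
  i=4: ✓ (rhs at j=4)
Positions where it holds: {1, 2, 3, 4} → 4.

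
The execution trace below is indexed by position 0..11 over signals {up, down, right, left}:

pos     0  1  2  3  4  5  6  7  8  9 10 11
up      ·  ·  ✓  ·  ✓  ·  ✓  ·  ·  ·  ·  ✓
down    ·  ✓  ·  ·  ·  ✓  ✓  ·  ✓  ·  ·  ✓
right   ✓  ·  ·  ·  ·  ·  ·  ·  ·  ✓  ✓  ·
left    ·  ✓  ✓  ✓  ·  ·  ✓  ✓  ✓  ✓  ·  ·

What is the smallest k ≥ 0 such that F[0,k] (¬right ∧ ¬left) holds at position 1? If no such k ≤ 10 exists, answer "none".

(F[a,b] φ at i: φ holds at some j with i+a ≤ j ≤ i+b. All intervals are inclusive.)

Scan j = 1,2,… for (¬right ∧ ¬left):
  j=1: fails
  j=2: fails
  j=3: fails
  j=4: holds
First hit at j=4, so smallest k = 4-1 = 3.

3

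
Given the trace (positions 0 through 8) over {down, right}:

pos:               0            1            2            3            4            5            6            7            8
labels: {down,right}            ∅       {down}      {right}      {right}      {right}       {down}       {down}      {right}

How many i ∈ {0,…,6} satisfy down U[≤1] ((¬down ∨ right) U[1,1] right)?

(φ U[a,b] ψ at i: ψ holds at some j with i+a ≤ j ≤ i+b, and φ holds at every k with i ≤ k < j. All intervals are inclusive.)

Evaluate at each i in [0,6]:
  i=0: ✗ (no rhs in [0,1])
  i=1: ✗ (no rhs in [1,2])
  i=2: ✓ (rhs at j=3; lhs holds on [2,2])
  i=3: ✓ (rhs at j=3)
  i=4: ✓ (rhs at j=4)
  i=5: ✗ (no rhs in [5,6])
  i=6: ✗ (no rhs in [6,7])
Positions where it holds: {2, 3, 4} → 3.

3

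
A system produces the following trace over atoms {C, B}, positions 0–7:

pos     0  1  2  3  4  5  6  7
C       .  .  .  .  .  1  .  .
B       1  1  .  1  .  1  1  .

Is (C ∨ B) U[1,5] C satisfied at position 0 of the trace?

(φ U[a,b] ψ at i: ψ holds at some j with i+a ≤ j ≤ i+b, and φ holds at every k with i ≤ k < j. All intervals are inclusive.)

Need some j in [1,5] with C, and (C ∨ B) at every k in [0,j-1].
  j=1: C false.
  j=2: C false.
  j=3: C false.
  j=4: C false.
  j=5: C holds, but (C ∨ B) fails at k=2 → not this j.
No j in the window works → until fails.

No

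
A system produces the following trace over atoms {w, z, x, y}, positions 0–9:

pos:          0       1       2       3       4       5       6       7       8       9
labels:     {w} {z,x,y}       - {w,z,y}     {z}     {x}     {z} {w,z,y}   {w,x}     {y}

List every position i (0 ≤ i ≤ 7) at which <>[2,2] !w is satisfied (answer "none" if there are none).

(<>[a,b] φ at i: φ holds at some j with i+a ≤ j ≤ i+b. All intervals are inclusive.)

Evaluate at each i in [0,7]:
  i=0: ✓ (witness j=2)
  i=1: ✗ (none in [3,3])
  i=2: ✓ (witness j=4)
  i=3: ✓ (witness j=5)
  i=4: ✓ (witness j=6)
  i=5: ✗ (none in [7,7])
  i=6: ✗ (none in [8,8])
  i=7: ✓ (witness j=9)

0, 2, 3, 4, 7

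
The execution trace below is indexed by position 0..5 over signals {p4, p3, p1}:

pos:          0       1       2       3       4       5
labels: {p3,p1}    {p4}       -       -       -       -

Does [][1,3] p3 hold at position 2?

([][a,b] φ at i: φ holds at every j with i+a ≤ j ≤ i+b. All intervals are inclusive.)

Check p3 at every j in [3,5]:
  j=3: false
  j=4: false
  j=5: false
Fails at j=3 → formula fails.

False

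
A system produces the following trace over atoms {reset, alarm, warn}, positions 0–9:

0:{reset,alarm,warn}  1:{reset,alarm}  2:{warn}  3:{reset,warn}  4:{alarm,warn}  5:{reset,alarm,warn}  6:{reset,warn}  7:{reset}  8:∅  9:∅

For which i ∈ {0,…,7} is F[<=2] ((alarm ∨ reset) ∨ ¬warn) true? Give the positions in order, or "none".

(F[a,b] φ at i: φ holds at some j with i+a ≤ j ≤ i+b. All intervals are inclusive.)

0, 1, 2, 3, 4, 5, 6, 7

Evaluate at each i in [0,7]:
  i=0: ✓ (witness j=0)
  i=1: ✓ (witness j=1)
  i=2: ✓ (witness j=3)
  i=3: ✓ (witness j=3)
  i=4: ✓ (witness j=4)
  i=5: ✓ (witness j=5)
  i=6: ✓ (witness j=6)
  i=7: ✓ (witness j=7)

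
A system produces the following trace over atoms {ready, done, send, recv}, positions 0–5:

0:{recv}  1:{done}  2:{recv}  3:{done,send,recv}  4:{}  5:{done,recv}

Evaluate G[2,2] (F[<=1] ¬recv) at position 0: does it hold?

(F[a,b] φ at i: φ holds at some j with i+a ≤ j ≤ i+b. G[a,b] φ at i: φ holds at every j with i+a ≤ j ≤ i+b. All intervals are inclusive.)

Check F[<=1] ¬recv at every j in [2,2]:
  j=2: fails (none in [2,3])
Fails at j=2 → formula fails.

No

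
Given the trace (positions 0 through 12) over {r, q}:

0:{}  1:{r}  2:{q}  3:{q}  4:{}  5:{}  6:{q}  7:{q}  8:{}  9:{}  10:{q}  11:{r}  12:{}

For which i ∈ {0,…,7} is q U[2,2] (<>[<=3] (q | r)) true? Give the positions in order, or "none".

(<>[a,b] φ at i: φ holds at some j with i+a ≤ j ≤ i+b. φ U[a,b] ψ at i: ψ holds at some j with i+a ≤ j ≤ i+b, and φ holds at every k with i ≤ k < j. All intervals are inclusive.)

2, 6

Evaluate at each i in [0,7]:
  i=0: ✗ (lhs fails at k=0 before rhs at j=2)
  i=1: ✗ (lhs fails at k=1 before rhs at j=3)
  i=2: ✓ (rhs at j=4; lhs holds on [2,3])
  i=3: ✗ (lhs fails at k=4 before rhs at j=5)
  i=4: ✗ (lhs fails at k=4 before rhs at j=6)
  i=5: ✗ (lhs fails at k=5 before rhs at j=7)
  i=6: ✓ (rhs at j=8; lhs holds on [6,7])
  i=7: ✗ (lhs fails at k=8 before rhs at j=9)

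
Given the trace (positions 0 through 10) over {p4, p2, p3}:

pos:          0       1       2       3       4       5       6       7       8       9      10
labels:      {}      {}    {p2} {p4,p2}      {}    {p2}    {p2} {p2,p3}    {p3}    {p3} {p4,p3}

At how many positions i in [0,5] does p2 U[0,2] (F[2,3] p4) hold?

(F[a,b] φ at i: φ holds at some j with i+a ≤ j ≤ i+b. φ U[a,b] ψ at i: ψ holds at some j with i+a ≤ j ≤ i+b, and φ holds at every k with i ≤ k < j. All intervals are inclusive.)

Evaluate at each i in [0,5]:
  i=0: ✓ (rhs at j=0)
  i=1: ✓ (rhs at j=1)
  i=2: ✗ (no rhs in [2,4])
  i=3: ✗ (no rhs in [3,5])
  i=4: ✗ (no rhs in [4,6])
  i=5: ✓ (rhs at j=7; lhs holds on [5,6])
Positions where it holds: {0, 1, 5} → 3.

3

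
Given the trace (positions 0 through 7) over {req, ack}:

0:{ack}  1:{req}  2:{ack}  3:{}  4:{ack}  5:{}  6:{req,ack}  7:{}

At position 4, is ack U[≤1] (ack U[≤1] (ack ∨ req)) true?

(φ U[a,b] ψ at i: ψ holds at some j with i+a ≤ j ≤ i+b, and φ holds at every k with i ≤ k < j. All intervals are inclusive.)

Need some j in [4,5] with (ack U[≤1] (ack ∨ req)), and ack at every k in [4,j-1].
  j=4: (ack U[≤1] (ack ∨ req)) holds; no prefix to check → satisfied.

Yes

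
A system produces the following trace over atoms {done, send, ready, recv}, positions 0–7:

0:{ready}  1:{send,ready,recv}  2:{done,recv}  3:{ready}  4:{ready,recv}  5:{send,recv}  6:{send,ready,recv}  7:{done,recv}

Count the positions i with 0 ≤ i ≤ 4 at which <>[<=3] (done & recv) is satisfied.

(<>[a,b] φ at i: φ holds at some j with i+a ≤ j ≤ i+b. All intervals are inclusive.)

4

Evaluate at each i in [0,4]:
  i=0: ✓ (witness j=2)
  i=1: ✓ (witness j=2)
  i=2: ✓ (witness j=2)
  i=3: ✗ (none in [3,6])
  i=4: ✓ (witness j=7)
Positions where it holds: {0, 1, 2, 4} → 4.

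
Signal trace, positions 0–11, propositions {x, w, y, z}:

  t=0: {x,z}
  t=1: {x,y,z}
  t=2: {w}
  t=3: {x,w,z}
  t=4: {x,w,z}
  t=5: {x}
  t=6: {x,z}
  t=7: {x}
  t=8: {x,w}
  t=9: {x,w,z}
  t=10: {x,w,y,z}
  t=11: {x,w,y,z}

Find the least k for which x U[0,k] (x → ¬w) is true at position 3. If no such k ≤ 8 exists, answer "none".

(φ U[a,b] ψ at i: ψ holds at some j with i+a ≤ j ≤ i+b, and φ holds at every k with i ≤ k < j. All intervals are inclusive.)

2

Need earliest j ≥ 3 with (x → ¬w), and x at every k in [3,j-1].
  j=3: rhs fails.
  j=4: rhs fails.
  j=5: rhs holds; lhs holds on [3,4]. k = 2.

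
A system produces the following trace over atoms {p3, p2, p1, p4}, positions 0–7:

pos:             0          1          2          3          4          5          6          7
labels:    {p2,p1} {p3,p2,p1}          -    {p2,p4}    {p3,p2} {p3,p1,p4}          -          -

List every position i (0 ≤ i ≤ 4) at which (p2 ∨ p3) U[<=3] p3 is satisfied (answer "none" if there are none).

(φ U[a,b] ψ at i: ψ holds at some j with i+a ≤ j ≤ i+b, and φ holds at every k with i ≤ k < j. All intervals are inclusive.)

0, 1, 3, 4

Evaluate at each i in [0,4]:
  i=0: ✓ (rhs at j=1; lhs holds on [0,0])
  i=1: ✓ (rhs at j=1)
  i=2: ✗ (lhs fails at k=2 before rhs at j=4)
  i=3: ✓ (rhs at j=4; lhs holds on [3,3])
  i=4: ✓ (rhs at j=4)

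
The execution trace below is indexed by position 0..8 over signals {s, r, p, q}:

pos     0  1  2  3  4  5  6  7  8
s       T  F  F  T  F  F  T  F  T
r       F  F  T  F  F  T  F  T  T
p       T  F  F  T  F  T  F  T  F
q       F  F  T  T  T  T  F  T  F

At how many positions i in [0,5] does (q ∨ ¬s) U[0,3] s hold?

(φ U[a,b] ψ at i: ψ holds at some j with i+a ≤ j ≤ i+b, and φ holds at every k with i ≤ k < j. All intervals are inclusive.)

Evaluate at each i in [0,5]:
  i=0: ✓ (rhs at j=0)
  i=1: ✓ (rhs at j=3; lhs holds on [1,2])
  i=2: ✓ (rhs at j=3; lhs holds on [2,2])
  i=3: ✓ (rhs at j=3)
  i=4: ✓ (rhs at j=6; lhs holds on [4,5])
  i=5: ✓ (rhs at j=6; lhs holds on [5,5])
Positions where it holds: {0, 1, 2, 3, 4, 5} → 6.

6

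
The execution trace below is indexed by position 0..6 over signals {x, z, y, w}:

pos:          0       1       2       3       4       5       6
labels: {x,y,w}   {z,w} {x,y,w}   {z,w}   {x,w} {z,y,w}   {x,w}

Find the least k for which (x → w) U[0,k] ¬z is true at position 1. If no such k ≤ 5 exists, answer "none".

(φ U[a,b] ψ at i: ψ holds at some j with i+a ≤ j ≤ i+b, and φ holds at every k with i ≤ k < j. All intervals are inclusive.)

Need earliest j ≥ 1 with ¬z, and (x → w) at every k in [1,j-1].
  j=1: rhs fails.
  j=2: rhs holds; lhs holds on [1,1]. k = 1.

1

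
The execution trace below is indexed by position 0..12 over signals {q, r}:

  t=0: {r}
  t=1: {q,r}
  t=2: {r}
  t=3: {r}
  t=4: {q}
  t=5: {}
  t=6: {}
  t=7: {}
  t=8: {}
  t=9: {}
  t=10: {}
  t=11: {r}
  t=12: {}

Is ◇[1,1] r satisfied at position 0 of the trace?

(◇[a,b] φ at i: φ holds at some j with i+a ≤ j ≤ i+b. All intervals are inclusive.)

Holds

Check r at each j in [1,1]:
  j=1: true
Found at j=1 → formula holds.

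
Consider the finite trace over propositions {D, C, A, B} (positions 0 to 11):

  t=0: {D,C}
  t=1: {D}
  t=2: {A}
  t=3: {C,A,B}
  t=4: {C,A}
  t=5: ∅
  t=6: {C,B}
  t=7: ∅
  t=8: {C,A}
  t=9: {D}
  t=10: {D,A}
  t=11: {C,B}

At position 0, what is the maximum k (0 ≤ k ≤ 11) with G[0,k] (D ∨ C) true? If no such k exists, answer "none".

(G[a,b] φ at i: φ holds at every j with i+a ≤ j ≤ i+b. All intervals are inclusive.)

(D ∨ C) must hold from j=0 onward; find where it first fails.
  j=0: holds
  j=1: holds
  j=2: fails
Holds on [0,1], so largest k = 1.

1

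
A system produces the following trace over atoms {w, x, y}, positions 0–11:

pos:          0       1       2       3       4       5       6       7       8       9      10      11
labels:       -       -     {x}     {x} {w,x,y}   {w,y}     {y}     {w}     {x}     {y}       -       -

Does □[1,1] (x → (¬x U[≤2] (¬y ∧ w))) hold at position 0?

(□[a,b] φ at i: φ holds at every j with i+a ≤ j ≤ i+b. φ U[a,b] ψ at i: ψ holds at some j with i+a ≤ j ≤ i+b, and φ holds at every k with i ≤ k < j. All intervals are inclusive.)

Check (x → (¬x U[≤2] (¬y ∧ w))) at every j in [1,1]:
  j=1: antecedent false → ✓
All positions satisfy it → formula holds.

Holds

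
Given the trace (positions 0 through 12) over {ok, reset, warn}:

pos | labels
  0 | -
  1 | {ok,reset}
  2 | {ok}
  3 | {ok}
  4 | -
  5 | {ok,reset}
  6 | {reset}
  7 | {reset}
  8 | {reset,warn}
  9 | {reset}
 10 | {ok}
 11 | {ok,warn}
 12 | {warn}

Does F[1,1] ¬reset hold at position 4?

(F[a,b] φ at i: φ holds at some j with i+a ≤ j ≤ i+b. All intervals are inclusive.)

Check ¬reset at each j in [5,5]:
  j=5: false
No position in the window satisfies it → formula fails.

False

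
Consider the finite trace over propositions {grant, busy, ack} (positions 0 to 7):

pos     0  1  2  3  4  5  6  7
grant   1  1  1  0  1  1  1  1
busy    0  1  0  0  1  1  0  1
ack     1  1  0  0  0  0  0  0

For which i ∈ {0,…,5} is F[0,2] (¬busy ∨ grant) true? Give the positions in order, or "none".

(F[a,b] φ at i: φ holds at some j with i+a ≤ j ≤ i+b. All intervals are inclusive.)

Evaluate at each i in [0,5]:
  i=0: ✓ (witness j=0)
  i=1: ✓ (witness j=1)
  i=2: ✓ (witness j=2)
  i=3: ✓ (witness j=3)
  i=4: ✓ (witness j=4)
  i=5: ✓ (witness j=5)

0, 1, 2, 3, 4, 5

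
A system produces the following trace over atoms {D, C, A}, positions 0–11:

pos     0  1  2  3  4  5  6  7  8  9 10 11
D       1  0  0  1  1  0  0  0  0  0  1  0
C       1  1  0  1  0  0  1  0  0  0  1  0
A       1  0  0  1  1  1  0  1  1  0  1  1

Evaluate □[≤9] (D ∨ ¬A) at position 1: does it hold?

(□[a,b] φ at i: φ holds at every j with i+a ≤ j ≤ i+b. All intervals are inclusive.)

Check (D ∨ ¬A) at every j in [1,10]:
  j=1: true
  j=2: true
  j=3: true
  j=4: true
  j=5: false
  j=6: true
  j=7: false
  j=8: false
  j=9: true
  j=10: true
Fails at j=5 → formula fails.

No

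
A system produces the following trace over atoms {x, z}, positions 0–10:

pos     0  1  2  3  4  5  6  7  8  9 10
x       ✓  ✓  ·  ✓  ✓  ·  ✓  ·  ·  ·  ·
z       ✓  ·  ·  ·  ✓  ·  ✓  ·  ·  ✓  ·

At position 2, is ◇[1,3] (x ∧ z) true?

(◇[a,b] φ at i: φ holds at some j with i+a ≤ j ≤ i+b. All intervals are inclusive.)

True

Check (x ∧ z) at each j in [3,5]:
  j=3: false
  j=4: true
  j=5: false
Found at j=4 → formula holds.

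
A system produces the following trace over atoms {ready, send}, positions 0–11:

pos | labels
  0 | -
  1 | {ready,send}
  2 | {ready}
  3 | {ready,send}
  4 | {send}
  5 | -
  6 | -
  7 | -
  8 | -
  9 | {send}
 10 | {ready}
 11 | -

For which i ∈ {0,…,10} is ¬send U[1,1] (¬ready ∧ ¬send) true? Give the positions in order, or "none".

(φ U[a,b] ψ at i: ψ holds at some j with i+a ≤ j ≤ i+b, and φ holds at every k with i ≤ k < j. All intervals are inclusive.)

5, 6, 7, 10

Evaluate at each i in [0,10]:
  i=0: ✗ (no rhs in [1,1])
  i=1: ✗ (no rhs in [2,2])
  i=2: ✗ (no rhs in [3,3])
  i=3: ✗ (no rhs in [4,4])
  i=4: ✗ (lhs fails at k=4 before rhs at j=5)
  i=5: ✓ (rhs at j=6; lhs holds on [5,5])
  i=6: ✓ (rhs at j=7; lhs holds on [6,6])
  i=7: ✓ (rhs at j=8; lhs holds on [7,7])
  i=8: ✗ (no rhs in [9,9])
  i=9: ✗ (no rhs in [10,10])
  i=10: ✓ (rhs at j=11; lhs holds on [10,10])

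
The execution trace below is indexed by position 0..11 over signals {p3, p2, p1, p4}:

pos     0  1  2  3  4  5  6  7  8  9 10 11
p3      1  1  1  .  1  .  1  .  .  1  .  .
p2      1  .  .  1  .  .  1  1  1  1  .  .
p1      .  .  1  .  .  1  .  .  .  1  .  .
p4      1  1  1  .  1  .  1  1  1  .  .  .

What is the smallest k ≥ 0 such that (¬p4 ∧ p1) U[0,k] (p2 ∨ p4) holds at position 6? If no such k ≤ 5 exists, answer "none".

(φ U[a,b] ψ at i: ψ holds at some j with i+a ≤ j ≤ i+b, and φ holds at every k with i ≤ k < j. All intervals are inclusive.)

0

Need earliest j ≥ 6 with (p2 ∨ p4), and (¬p4 ∧ p1) at every k in [6,j-1].
  j=6: rhs holds (empty prefix). k = 0.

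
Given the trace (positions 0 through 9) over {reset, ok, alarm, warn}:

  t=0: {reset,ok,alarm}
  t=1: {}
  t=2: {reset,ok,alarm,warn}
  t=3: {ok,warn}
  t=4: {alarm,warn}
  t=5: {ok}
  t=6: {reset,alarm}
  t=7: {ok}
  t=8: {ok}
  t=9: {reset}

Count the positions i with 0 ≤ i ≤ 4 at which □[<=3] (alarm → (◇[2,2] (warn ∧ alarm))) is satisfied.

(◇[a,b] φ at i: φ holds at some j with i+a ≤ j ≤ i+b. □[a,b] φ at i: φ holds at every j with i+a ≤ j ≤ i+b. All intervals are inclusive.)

Evaluate at each i in [0,4]:
  i=0: ✓ (all of [0,3])
  i=1: ✗ (fails at j=4)
  i=2: ✗ (fails at j=4)
  i=3: ✗ (fails at j=4)
  i=4: ✗ (fails at j=4)
Positions where it holds: {0} → 1.

1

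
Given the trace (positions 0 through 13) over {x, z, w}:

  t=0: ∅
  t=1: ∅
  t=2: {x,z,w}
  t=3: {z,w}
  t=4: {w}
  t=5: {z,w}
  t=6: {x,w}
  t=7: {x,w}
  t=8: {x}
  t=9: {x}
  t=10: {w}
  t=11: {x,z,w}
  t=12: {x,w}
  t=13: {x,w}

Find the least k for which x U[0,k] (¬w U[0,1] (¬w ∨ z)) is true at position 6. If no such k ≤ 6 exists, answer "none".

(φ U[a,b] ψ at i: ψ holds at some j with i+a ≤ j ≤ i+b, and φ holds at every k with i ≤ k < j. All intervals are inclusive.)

2

Need earliest j ≥ 6 with (¬w U[0,1] (¬w ∨ z)), and x at every k in [6,j-1].
  j=6: rhs fails.
  j=7: rhs fails.
  j=8: rhs holds; lhs holds on [6,7]. k = 2.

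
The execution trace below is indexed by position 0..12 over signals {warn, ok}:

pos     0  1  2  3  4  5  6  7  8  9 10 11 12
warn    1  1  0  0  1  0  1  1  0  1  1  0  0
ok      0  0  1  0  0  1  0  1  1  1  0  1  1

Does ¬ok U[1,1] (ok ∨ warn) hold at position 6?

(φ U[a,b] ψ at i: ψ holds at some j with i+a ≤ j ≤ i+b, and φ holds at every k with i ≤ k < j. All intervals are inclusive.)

Yes

Need some j in [7,7] with (ok ∨ warn), and ¬ok at every k in [6,j-1].
  j=7: (ok ∨ warn) holds; ¬ok holds at every k in [6,6] → satisfied.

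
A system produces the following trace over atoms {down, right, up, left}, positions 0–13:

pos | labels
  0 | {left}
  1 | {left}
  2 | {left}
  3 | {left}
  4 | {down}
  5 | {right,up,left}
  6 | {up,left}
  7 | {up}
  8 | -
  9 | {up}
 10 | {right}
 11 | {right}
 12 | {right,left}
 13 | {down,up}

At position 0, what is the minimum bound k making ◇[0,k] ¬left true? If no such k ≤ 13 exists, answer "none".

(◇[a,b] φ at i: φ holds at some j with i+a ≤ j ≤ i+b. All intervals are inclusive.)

Scan j = 0,1,… for ¬left:
  j=0: fails
  j=1: fails
  j=2: fails
  j=3: fails
  j=4: holds
First hit at j=4, so smallest k = 4-0 = 4.

4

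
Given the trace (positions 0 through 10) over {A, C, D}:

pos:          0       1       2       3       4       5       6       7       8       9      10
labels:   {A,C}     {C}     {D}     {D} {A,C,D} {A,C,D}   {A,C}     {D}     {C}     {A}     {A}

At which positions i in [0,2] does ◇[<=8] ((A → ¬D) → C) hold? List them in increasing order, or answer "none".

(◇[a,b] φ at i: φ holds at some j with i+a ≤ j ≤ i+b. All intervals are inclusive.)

Evaluate at each i in [0,2]:
  i=0: ✓ (witness j=0)
  i=1: ✓ (witness j=1)
  i=2: ✓ (witness j=4)

0, 1, 2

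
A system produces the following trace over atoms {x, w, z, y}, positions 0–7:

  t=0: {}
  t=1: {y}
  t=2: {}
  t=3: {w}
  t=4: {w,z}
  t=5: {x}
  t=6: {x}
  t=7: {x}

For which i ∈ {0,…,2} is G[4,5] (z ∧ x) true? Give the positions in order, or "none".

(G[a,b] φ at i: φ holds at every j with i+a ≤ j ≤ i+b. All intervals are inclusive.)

none

Evaluate at each i in [0,2]:
  i=0: ✗ (fails at j=4)
  i=1: ✗ (fails at j=5)
  i=2: ✗ (fails at j=6)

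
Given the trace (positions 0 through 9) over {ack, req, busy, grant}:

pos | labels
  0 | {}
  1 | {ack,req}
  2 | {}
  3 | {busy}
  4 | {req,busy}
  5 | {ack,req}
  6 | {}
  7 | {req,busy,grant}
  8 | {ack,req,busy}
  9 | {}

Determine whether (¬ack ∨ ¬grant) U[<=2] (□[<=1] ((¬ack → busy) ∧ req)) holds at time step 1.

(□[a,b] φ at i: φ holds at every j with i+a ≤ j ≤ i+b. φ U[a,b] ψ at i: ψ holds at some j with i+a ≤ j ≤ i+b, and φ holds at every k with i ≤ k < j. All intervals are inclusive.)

Need some j in [1,3] with □[<=1] ((¬ack → busy) ∧ req), and (¬ack ∨ ¬grant) at every k in [1,j-1].
  j=1: □[<=1] ((¬ack → busy) ∧ req) — fails at 2.
  j=2: □[<=1] ((¬ack → busy) ∧ req) — fails at 2.
  j=3: □[<=1] ((¬ack → busy) ∧ req) — fails at 3.
No j in the window works → until fails.

Does not hold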